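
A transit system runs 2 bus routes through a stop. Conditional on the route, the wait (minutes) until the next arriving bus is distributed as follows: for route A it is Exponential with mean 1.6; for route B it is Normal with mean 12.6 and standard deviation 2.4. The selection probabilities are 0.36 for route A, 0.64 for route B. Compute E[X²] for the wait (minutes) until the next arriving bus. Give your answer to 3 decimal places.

For each component E[X²] = Var + (mean)², giving A: 5.12; B: 164.52.
Overall E[X²] = 0.36·5.12 + 0.64·164.52 = 107.136.

107.136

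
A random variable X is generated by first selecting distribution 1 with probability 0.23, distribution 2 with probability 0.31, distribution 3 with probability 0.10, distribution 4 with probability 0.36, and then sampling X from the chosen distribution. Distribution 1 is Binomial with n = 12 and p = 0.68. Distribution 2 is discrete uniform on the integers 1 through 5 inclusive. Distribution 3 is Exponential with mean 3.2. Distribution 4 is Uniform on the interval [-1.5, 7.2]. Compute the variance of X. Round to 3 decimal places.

Per component, 1: μ=8.16, E[X²]=69.1968; 2: μ=3, E[X²]=11; 3: μ=3.2, E[X²]=20.48; 4: μ=2.85, E[X²]=14.43.
E[X] = 0.23·8.16 + 0.31·3 + 0.1·3.2 + 0.36·2.85 = 4.1528.
E[X²] = 0.23·69.1968 + 0.31·11 + 0.1·20.48 + 0.36·14.43 = 26.5681.
Var(X) = E[X²] − (E[X])² = 26.5681 − 17.2457 = 9.32232.

9.322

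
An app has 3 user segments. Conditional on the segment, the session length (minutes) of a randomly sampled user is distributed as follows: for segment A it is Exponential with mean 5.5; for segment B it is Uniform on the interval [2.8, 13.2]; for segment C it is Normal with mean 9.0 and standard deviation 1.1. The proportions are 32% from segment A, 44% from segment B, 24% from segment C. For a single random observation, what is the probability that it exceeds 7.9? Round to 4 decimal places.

0.5022

Conditional on each segment, P(X > 7.9): A: 0.237791; B: 0.509615; C: 0.841345.
By total probability, P(X > 7.9) = 0.32·0.237791 + 0.44·0.509615 + 0.24·0.841345 = 0.502247.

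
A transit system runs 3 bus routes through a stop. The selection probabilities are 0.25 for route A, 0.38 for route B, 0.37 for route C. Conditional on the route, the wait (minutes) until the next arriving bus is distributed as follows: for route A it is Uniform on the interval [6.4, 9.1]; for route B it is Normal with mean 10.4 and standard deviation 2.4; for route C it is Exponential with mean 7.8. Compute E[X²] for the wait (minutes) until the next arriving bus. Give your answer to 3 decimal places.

For each component E[X²] = Var + (mean)², giving A: 60.67; B: 113.92; C: 121.68.
Overall E[X²] = 0.25·60.67 + 0.38·113.92 + 0.37·121.68 = 103.479.

103.479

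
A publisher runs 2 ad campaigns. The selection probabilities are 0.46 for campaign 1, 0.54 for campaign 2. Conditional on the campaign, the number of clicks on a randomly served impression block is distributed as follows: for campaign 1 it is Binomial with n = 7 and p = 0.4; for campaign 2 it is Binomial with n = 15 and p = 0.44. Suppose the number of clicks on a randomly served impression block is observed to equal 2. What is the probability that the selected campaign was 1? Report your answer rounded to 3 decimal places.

0.954

Likelihoods P(X=2 | ·): 1: 0.261274; 2: 0.0108278.
Posterior ∝ prior × likelihood. Numerator for 1: 0.46·0.261274 = 0.120186.
Normalizing constant: 0.46·0.261274 + 0.54·0.0108278 = 0.126033.
P(1 | observation) = 0.120186 / 0.126033 = 0.953607.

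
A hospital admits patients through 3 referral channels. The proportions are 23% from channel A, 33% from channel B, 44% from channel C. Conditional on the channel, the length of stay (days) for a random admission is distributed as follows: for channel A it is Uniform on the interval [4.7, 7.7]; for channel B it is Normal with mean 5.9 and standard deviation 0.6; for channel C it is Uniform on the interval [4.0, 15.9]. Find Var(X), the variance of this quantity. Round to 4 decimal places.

Per component, A: μ=6.2, E[X²]=39.19; B: μ=5.9, E[X²]=35.17; C: μ=9.95, E[X²]=110.803.
E[X] = 0.23·6.2 + 0.33·5.9 + 0.44·9.95 = 7.751.
E[X²] = 0.23·39.19 + 0.33·35.17 + 0.44·110.803 = 69.3733.
Var(X) = E[X²] − (E[X])² = 69.3733 − 60.078 = 9.29527.

9.2953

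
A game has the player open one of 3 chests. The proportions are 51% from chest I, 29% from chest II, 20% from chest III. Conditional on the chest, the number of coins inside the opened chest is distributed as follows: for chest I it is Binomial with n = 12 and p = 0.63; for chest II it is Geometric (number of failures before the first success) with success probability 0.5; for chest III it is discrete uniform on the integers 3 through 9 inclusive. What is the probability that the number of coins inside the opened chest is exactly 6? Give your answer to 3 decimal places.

0.106

Conditional on each chest, P(X = 6): I: 0.148226; II: 0.0078125; III: 0.142857.
By total probability, P(X = 6) = 0.51·0.148226 + 0.29·0.0078125 + 0.2·0.142857 = 0.106433.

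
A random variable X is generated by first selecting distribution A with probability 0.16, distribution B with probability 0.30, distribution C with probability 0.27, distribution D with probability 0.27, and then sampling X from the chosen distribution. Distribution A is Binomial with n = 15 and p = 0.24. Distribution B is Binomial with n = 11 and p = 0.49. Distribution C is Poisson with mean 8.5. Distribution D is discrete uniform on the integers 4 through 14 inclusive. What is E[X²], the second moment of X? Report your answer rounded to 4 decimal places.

For each component E[X²] = Var + (mean)², giving A: 15.696; B: 31.801; C: 80.75; D: 91.
Overall E[X²] = 0.16·15.696 + 0.3·31.801 + 0.27·80.75 + 0.27·91 = 58.4242.

58.4242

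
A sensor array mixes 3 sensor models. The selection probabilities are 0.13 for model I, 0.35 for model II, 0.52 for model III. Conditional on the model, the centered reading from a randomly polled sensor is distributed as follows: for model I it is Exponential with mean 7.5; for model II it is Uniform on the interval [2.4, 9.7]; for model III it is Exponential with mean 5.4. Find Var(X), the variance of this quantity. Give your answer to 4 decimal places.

24.5007

Per component, I: μ=7.5, E[X²]=112.5; II: μ=6.05, E[X²]=41.0433; III: μ=5.4, E[X²]=58.32.
E[X] = 0.13·7.5 + 0.35·6.05 + 0.52·5.4 = 5.9005.
E[X²] = 0.13·112.5 + 0.35·41.0433 + 0.52·58.32 = 59.3166.
Var(X) = E[X²] − (E[X])² = 59.3166 − 34.8159 = 24.5007.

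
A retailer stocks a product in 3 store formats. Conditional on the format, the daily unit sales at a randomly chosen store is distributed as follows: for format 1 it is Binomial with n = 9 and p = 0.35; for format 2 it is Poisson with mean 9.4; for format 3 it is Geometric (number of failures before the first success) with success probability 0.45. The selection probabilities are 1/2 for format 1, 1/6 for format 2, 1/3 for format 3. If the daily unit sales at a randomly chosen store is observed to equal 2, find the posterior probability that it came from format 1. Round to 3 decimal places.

0.702

Likelihoods P(X=2 | ·): 1: 0.216188; 2: 0.00365475; 3: 0.136125.
Posterior ∝ prior × likelihood. Numerator for 1: 0.5·0.216188 = 0.108094.
Normalizing constant: 0.5·0.216188 + 0.166667·0.00365475 + 0.333333·0.136125 = 0.154078.
P(1 | observation) = 0.108094 / 0.154078 = 0.701553.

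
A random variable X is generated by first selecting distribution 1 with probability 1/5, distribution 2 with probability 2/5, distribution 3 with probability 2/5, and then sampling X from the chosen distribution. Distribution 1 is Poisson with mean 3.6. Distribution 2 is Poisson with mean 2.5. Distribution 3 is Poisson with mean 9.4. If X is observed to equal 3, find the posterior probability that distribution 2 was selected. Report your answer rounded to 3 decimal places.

0.645

Likelihoods P(X=3 | ·): 1: 0.212469; 2: 0.213763; 3: 0.0114515.
Posterior ∝ prior × likelihood. Numerator for 2: 0.4·0.213763 = 0.0855052.
Normalizing constant: 0.2·0.212469 + 0.4·0.213763 + 0.4·0.0114515 = 0.13258.
P(2 | observation) = 0.0855052 / 0.13258 = 0.644934.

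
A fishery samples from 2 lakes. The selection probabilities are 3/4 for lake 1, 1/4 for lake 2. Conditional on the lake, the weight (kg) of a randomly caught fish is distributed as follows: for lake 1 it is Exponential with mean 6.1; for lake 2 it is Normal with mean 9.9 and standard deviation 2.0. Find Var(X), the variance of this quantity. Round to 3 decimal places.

31.615

Per component, 1: μ=6.1, E[X²]=74.42; 2: μ=9.9, E[X²]=102.01.
E[X] = 0.75·6.1 + 0.25·9.9 = 7.05.
E[X²] = 0.75·74.42 + 0.25·102.01 = 81.3175.
Var(X) = E[X²] − (E[X])² = 81.3175 − 49.7025 = 31.615.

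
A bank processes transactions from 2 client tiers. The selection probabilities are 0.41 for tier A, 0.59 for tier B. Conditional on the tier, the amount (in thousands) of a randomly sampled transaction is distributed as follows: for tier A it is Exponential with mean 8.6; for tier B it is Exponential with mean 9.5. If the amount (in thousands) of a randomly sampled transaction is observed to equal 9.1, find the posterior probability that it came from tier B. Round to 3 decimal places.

Likelihoods f(9.1 | ·): A: 0.0403606; B: 0.0403895.
Posterior ∝ prior × likelihood. Numerator for B: 0.59·0.0403895 = 0.0238298.
Normalizing constant: 0.41·0.0403606 + 0.59·0.0403895 = 0.0403776.
P(B | observation) = 0.0238298 / 0.0403776 = 0.590173.

0.590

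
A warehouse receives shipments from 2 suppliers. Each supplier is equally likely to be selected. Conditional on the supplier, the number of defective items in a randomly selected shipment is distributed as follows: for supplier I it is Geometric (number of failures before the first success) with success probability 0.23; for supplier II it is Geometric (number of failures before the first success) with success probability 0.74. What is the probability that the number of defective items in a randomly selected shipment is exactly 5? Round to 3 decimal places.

0.032

Conditional on each supplier, P(X = 5): I: 0.062256; II: 0.000879222.
By total probability, P(X = 5) = 0.5·0.062256 + 0.5·0.000879222 = 0.0315676.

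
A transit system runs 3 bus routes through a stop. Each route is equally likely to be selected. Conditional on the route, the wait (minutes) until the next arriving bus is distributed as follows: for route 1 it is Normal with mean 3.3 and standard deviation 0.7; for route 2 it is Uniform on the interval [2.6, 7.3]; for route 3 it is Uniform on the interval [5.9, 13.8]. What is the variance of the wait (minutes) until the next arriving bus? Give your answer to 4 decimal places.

10.2478

Per component, 1: μ=3.3, E[X²]=11.38; 2: μ=4.95, E[X²]=26.3433; 3: μ=9.85, E[X²]=102.223.
E[X] = 0.333333·3.3 + 0.333333·4.95 + 0.333333·9.85 = 6.03333.
E[X²] = 0.333333·11.38 + 0.333333·26.3433 + 0.333333·102.223 = 46.6489.
Var(X) = E[X²] − (E[X])² = 46.6489 − 36.4011 = 10.2478.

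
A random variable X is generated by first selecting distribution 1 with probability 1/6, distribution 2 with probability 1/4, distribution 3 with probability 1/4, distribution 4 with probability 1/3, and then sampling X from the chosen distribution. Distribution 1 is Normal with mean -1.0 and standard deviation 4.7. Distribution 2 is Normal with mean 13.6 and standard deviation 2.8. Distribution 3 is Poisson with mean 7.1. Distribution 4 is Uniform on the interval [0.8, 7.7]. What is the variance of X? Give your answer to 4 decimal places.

Per component, 1: μ=-1, E[X²]=23.09; 2: μ=13.6, E[X²]=192.8; 3: μ=7.1, E[X²]=57.51; 4: μ=4.25, E[X²]=22.03.
E[X] = 0.166667·-1 + 0.25·13.6 + 0.25·7.1 + 0.333333·4.25 = 6.425.
E[X²] = 0.166667·23.09 + 0.25·192.8 + 0.25·57.51 + 0.333333·22.03 = 73.7692.
Var(X) = E[X²] − (E[X])² = 73.7692 − 41.2806 = 32.4885.

32.4885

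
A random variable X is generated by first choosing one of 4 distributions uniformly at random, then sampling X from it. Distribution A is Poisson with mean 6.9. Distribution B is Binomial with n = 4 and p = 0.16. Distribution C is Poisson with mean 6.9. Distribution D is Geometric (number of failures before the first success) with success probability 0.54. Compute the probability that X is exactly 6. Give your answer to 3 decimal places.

Conditional on each component, P(X = 6): A: 0.151053; B: 0; C: 0.151053; D: 0.00511612.
By total probability, P(X = 6) = 0.25·0.151053 + 0.25·0 + 0.25·0.151053 + 0.25·0.00511612 = 0.0768057.

0.077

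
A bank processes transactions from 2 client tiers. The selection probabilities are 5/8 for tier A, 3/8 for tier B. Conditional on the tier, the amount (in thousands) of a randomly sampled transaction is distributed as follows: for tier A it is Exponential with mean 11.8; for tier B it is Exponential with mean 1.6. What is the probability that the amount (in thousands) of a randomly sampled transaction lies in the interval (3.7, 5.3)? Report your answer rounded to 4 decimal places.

0.0814

Conditional on each tier, P(3.7 < X < 5.3): A: 0.0926723; B: 0.0625884.
By total probability, P(3.7 < X < 5.3) = 0.625·0.0926723 + 0.375·0.0625884 = 0.0813908.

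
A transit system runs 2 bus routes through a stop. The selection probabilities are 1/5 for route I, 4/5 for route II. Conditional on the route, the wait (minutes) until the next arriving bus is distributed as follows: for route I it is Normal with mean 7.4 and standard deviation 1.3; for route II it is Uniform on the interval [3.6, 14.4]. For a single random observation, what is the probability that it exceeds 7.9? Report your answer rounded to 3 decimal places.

0.552

Conditional on each route, P(X > 7.9): I: 0.350261; II: 0.601852.
By total probability, P(X > 7.9) = 0.2·0.350261 + 0.8·0.601852 = 0.551534.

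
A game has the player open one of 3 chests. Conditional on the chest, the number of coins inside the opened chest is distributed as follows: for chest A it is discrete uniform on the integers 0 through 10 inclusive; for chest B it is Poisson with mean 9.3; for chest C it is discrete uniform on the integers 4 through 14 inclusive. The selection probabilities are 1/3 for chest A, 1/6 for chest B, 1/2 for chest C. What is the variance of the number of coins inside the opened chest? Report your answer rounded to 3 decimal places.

Per component, A: μ=5, E[X²]=35; B: μ=9.3, E[X²]=95.79; C: μ=9, E[X²]=91.
E[X] = 0.333333·5 + 0.166667·9.3 + 0.5·9 = 7.71667.
E[X²] = 0.333333·35 + 0.166667·95.79 + 0.5·91 = 73.1317.
Var(X) = E[X²] − (E[X])² = 73.1317 − 59.5469 = 13.5847.

13.585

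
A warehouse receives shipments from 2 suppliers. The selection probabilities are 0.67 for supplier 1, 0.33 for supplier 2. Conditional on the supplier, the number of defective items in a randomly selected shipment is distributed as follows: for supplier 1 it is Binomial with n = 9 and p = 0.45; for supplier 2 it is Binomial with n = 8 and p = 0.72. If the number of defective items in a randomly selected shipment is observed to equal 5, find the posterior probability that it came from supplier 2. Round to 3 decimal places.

0.355

Likelihoods P(X=5 | ·): 1: 0.212757; 2: 0.237862.
Posterior ∝ prior × likelihood. Numerator for 2: 0.33·0.237862 = 0.0784944.
Normalizing constant: 0.67·0.212757 + 0.33·0.237862 = 0.221042.
P(2 | observation) = 0.0784944 / 0.221042 = 0.355111.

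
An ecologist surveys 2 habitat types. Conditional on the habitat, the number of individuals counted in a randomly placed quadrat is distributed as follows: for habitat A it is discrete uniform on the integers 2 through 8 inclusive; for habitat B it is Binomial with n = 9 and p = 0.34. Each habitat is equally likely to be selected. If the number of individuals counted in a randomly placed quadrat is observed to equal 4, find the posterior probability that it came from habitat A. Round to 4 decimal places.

Likelihoods P(X=4 | ·): A: 0.142857; B: 0.210866.
Posterior ∝ prior × likelihood. Numerator for A: 0.5·0.142857 = 0.0714286.
Normalizing constant: 0.5·0.142857 + 0.5·0.210866 = 0.176861.
P(A | observation) = 0.0714286 / 0.176861 = 0.403867.

0.4039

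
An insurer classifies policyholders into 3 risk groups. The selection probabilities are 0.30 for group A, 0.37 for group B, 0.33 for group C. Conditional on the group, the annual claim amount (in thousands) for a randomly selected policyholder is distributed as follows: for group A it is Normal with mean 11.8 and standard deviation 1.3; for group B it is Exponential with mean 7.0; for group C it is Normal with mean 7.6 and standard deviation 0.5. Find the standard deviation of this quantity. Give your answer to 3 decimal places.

Per component, A: μ=11.8, E[X²]=140.93; B: μ=7, E[X²]=98; C: μ=7.6, E[X²]=58.01.
E[X] = 0.3·11.8 + 0.37·7 + 0.33·7.6 = 8.638.
E[X²] = 0.3·140.93 + 0.37·98 + 0.33·58.01 = 97.6823.
Var(X) = E[X²] − (E[X])² = 97.6823 − 74.615 = 23.0673.
SD(X) = √23.0673 = 4.80284.

4.803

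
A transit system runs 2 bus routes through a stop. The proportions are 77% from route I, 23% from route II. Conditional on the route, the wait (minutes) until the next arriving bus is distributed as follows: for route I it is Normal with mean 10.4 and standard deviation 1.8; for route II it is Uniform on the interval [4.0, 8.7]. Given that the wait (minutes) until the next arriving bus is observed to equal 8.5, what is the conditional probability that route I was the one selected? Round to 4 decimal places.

0.6664

Likelihoods f(8.5 | ·): I: 0.126968; II: 0.212766.
Posterior ∝ prior × likelihood. Numerator for I: 0.77·0.126968 = 0.097765.
Normalizing constant: 0.77·0.126968 + 0.23·0.212766 = 0.146701.
P(I | observation) = 0.097765 / 0.146701 = 0.666423.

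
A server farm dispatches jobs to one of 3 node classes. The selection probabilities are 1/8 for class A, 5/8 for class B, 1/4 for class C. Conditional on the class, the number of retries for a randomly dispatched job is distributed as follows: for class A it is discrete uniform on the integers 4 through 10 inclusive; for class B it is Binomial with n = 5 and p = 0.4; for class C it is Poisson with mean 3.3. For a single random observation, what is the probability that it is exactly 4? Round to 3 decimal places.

Conditional on each class, P(X = 4): A: 0.142857; B: 0.0768; C: 0.182252.
By total probability, P(X = 4) = 0.125·0.142857 + 0.625·0.0768 + 0.25·0.182252 = 0.11142.

0.111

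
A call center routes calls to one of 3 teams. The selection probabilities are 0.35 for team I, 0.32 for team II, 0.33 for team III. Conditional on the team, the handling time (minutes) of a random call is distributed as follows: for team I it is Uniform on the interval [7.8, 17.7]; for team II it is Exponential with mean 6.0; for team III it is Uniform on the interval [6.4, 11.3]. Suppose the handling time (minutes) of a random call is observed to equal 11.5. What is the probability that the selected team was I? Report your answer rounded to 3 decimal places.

0.818

Likelihoods f(11.5 | ·): I: 0.10101; II: 0.0245161; III: 0.
Posterior ∝ prior × likelihood. Numerator for I: 0.35·0.10101 = 0.0353535.
Normalizing constant: 0.35·0.10101 + 0.32·0.0245161 + 0.33·0 = 0.0431987.
P(I | observation) = 0.0353535 / 0.0431987 = 0.818394.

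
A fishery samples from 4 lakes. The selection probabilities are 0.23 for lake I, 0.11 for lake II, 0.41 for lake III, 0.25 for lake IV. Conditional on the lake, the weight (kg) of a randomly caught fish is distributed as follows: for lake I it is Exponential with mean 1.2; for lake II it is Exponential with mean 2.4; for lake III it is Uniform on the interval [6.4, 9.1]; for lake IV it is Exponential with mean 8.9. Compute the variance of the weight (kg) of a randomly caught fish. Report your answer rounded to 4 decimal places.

31.0960

Per component, I: μ=1.2, E[X²]=2.88; II: μ=2.4, E[X²]=11.52; III: μ=7.75, E[X²]=60.67; IV: μ=8.9, E[X²]=158.42.
E[X] = 0.23·1.2 + 0.11·2.4 + 0.41·7.75 + 0.25·8.9 = 5.9425.
E[X²] = 0.23·2.88 + 0.11·11.52 + 0.41·60.67 + 0.25·158.42 = 66.4093.
Var(X) = E[X²] − (E[X])² = 66.4093 − 35.3133 = 31.096.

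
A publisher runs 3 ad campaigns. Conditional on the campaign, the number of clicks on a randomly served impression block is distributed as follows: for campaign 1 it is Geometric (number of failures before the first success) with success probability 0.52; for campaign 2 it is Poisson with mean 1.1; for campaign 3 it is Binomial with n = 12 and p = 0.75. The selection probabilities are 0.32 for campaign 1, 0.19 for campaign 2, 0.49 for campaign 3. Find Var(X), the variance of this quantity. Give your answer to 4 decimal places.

Per component, 1: μ=0.923077, E[X²]=2.62722; 2: μ=1.1, E[X²]=2.31; 3: μ=9, E[X²]=83.25.
E[X] = 0.32·0.923077 + 0.19·1.1 + 0.49·9 = 4.91438.
E[X²] = 0.32·2.62722 + 0.19·2.31 + 0.49·83.25 = 42.0721.
Var(X) = E[X²] − (E[X])² = 42.0721 − 24.1512 = 17.9209.

17.9209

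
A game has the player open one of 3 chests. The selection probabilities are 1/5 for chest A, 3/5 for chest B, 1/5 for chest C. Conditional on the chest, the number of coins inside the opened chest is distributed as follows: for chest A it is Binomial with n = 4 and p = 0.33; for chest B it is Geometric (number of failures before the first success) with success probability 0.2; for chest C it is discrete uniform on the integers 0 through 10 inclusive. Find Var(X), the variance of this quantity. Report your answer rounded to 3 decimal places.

15.700

Per component, A: μ=1.32, E[X²]=2.6268; B: μ=4, E[X²]=36; C: μ=5, E[X²]=35.
E[X] = 0.2·1.32 + 0.6·4 + 0.2·5 = 3.664.
E[X²] = 0.2·2.6268 + 0.6·36 + 0.2·35 = 29.1254.
Var(X) = E[X²] − (E[X])² = 29.1254 − 13.4249 = 15.7005.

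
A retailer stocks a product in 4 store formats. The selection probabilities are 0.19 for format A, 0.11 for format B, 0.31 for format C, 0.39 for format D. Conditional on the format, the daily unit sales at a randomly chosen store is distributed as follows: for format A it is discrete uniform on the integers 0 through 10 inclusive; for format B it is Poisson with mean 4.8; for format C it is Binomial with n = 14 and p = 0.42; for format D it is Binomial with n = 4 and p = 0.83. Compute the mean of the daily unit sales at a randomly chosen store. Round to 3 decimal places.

Component means — A: 5; B: 4.8; C: 5.88; D: 3.32.
E[X] = 0.19·5 + 0.11·4.8 + 0.31·5.88 + 0.39·3.32 = 4.5956.

4.596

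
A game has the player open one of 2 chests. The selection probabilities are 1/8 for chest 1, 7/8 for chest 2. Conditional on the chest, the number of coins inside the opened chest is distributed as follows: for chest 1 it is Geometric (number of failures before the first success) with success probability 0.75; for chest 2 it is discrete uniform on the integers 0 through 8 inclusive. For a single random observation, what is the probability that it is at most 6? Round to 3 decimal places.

Conditional on each chest, P(X ≤ 6): 1: 0.999939; 2: 0.777778.
By total probability, P(X ≤ 6) = 0.125·0.999939 + 0.875·0.777778 = 0.805548.

0.806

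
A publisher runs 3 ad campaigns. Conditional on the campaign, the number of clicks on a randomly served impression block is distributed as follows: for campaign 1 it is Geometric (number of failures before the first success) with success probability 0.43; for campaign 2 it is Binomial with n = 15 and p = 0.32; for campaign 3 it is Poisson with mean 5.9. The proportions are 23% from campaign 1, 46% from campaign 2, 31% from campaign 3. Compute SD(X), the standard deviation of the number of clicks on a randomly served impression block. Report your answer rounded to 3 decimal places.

Per component, 1: μ=1.32558, E[X²]=4.83991; 2: μ=4.8, E[X²]=26.304; 3: μ=5.9, E[X²]=40.71.
E[X] = 0.23·1.32558 + 0.46·4.8 + 0.31·5.9 = 4.34188.
E[X²] = 0.23·4.83991 + 0.46·26.304 + 0.31·40.71 = 25.8331.
Var(X) = E[X²] − (E[X])² = 25.8331 − 18.852 = 6.98117.
SD(X) = √6.98117 = 2.64219.

2.642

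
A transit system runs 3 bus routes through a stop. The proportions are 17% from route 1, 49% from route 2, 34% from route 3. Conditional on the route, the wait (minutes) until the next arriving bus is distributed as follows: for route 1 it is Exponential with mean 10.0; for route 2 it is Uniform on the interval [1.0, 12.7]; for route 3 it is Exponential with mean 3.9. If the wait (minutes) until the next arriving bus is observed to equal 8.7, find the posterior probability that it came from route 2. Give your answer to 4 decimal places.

0.7175

Likelihoods f(8.7 | ·): 1: 0.0418952; 2: 0.0854701; 3: 0.0275502.
Posterior ∝ prior × likelihood. Numerator for 2: 0.49·0.0854701 = 0.0418803.
Normalizing constant: 0.17·0.0418952 + 0.49·0.0854701 + 0.34·0.0275502 = 0.0583696.
P(2 | observation) = 0.0418803 / 0.0583696 = 0.717503.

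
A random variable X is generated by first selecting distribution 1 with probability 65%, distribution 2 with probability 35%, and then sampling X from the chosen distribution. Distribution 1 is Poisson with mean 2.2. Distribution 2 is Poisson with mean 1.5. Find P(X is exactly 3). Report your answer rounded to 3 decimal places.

0.172

Conditional on each component, P(X = 3): 1: 0.196639; 2: 0.125511.
By total probability, P(X = 3) = 0.65·0.196639 + 0.35·0.125511 = 0.171744.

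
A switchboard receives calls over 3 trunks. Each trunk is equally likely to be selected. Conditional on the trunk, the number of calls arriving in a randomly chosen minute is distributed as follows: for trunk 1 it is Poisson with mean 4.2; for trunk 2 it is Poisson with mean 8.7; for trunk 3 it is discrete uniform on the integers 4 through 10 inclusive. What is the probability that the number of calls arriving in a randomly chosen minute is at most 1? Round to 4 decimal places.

Conditional on each trunk, P(X ≤ 1): 1: 0.077977; 2: 0.00161588; 3: 0.
By total probability, P(X ≤ 1) = 0.333333·0.077977 + 0.333333·0.00161588 + 0.333333·0 = 0.026531.

0.0265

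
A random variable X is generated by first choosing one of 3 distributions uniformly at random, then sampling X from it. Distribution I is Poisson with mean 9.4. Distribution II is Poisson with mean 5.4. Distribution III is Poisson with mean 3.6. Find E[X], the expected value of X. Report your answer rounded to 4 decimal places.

Component means — I: 9.4; II: 5.4; III: 3.6.
E[X] = 0.333333·9.4 + 0.333333·5.4 + 0.333333·3.6 = 6.13333.

6.1333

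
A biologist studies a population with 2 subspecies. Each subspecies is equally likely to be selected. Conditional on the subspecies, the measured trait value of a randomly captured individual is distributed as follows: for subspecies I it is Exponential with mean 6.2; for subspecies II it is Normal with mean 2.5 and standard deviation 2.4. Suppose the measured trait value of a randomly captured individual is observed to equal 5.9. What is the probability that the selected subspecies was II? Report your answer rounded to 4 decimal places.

0.4946

Likelihoods f(5.9 | ·): I: 0.0622771; II: 0.0609391.
Posterior ∝ prior × likelihood. Numerator for II: 0.5·0.0609391 = 0.0304696.
Normalizing constant: 0.5·0.0622771 + 0.5·0.0609391 = 0.0616081.
P(II | observation) = 0.0304696 / 0.0616081 = 0.494571.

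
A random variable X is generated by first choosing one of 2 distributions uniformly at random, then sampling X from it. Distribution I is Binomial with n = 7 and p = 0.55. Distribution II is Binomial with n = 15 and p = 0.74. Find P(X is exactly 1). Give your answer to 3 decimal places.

Conditional on each component, P(X = 1): I: 0.0319695; II: 7.16061e-08.
By total probability, P(X = 1) = 0.5·0.0319695 + 0.5·7.16061e-08 = 0.0159848.

0.016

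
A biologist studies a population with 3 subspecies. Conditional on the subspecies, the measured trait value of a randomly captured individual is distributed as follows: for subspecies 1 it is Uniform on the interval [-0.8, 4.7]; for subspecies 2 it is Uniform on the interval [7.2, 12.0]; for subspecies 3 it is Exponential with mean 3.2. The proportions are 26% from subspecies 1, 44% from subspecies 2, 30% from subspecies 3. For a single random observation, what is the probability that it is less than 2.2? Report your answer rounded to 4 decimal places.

Conditional on each subspecies, P(X < 2.2): 1: 0.545455; 2: 0; 3: 0.497168.
By total probability, P(X < 2.2) = 0.26·0.545455 + 0.44·0 + 0.3·0.497168 = 0.290969.

0.2910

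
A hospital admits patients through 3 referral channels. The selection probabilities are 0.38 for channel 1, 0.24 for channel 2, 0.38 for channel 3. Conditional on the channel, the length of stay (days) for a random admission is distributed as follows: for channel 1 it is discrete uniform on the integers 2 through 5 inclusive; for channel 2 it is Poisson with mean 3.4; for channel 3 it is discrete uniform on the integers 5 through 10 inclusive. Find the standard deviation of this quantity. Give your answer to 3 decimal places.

Per component, 1: μ=3.5, E[X²]=13.5; 2: μ=3.4, E[X²]=14.96; 3: μ=7.5, E[X²]=59.1667.
E[X] = 0.38·3.5 + 0.24·3.4 + 0.38·7.5 = 4.996.
E[X²] = 0.38·13.5 + 0.24·14.96 + 0.38·59.1667 = 31.2037.
Var(X) = E[X²] − (E[X])² = 31.2037 − 24.96 = 6.24372.
SD(X) = √6.24372 = 2.49874.

2.499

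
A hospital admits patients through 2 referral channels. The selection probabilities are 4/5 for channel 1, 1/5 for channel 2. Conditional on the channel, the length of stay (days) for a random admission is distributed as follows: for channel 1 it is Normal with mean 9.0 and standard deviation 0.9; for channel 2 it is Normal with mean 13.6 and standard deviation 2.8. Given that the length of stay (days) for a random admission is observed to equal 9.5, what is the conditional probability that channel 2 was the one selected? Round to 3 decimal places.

Likelihoods f(9.5 | ·): 1: 0.37988; 2: 0.0487708.
Posterior ∝ prior × likelihood. Numerator for 2: 0.2·0.0487708 = 0.00975415.
Normalizing constant: 0.8·0.37988 + 0.2·0.0487708 = 0.313658.
P(2 | observation) = 0.00975415 / 0.313658 = 0.031098.

0.031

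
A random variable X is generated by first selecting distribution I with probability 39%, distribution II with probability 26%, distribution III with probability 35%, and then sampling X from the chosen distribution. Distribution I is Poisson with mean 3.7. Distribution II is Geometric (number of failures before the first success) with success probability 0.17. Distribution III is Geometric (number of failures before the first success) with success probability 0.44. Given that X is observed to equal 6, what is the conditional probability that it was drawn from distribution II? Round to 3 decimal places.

0.270

Likelihoods P(X=6 | ·): I: 0.0881025; II: 0.0555799; III: 0.01357.
Posterior ∝ prior × likelihood. Numerator for II: 0.26·0.0555799 = 0.0144508.
Normalizing constant: 0.39·0.0881025 + 0.26·0.0555799 + 0.35·0.01357 = 0.0535603.
P(II | observation) = 0.0144508 / 0.0535603 = 0.269804.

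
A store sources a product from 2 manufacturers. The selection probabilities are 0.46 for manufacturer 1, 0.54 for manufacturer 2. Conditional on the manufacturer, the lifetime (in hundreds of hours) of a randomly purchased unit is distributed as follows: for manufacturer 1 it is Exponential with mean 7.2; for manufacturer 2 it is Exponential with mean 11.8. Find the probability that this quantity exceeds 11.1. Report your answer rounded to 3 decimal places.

Conditional on each manufacturer, P(X > 11.1): 1: 0.214024; 2: 0.390363.
By total probability, P(X > 11.1) = 0.46·0.214024 + 0.54·0.390363 = 0.309247.

0.309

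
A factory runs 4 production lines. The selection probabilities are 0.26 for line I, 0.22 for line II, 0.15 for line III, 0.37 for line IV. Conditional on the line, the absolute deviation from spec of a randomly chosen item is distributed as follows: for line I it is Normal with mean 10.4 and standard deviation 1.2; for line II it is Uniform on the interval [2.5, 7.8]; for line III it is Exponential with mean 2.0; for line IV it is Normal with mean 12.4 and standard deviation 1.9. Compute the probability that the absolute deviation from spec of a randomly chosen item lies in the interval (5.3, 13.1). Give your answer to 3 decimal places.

Conditional on each line, P(5.3 < X < 13.1): I: 0.987765; II: 0.471698; III: 0.0692211; IV: 0.643627.
By total probability, P(5.3 < X < 13.1) = 0.26·0.987765 + 0.22·0.471698 + 0.15·0.0692211 + 0.37·0.643627 = 0.609118.

0.609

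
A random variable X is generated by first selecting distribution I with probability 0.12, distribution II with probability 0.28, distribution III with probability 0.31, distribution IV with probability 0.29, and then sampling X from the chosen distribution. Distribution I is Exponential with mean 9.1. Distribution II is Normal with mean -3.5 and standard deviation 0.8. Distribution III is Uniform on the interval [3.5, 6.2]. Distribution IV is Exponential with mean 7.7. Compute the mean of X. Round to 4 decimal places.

Component means — I: 9.1; II: -3.5; III: 4.85; IV: 7.7.
E[X] = 0.12·9.1 + 0.28·-3.5 + 0.31·4.85 + 0.29·7.7 = 3.8485.

3.8485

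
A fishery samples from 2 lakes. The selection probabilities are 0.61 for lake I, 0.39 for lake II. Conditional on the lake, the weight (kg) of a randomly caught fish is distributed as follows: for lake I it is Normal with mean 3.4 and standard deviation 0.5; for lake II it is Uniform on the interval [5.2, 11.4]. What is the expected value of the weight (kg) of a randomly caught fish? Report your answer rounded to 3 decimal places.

5.311

Component means — I: 3.4; II: 8.3.
E[X] = 0.61·3.4 + 0.39·8.3 = 5.311.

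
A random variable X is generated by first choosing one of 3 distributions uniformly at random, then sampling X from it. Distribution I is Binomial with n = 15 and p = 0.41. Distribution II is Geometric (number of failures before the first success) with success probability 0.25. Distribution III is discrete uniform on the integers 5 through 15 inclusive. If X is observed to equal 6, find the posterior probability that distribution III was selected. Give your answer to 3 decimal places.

0.266

Likelihoods P(X=6 | ·): I: 0.205956; II: 0.0444946; III: 0.0909091.
Posterior ∝ prior × likelihood. Numerator for III: 0.333333·0.0909091 = 0.030303.
Normalizing constant: 0.333333·0.205956 + 0.333333·0.0444946 + 0.333333·0.0909091 = 0.113787.
P(III | observation) = 0.030303 / 0.113787 = 0.266314.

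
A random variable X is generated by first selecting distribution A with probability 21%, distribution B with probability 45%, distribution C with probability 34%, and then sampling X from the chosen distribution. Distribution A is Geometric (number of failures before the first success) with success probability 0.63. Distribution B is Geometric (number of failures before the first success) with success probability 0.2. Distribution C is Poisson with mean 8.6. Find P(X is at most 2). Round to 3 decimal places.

Conditional on each component, P(X ≤ 2): A: 0.949347; B: 0.488; C: 0.00857565.
By total probability, P(X ≤ 2) = 0.21·0.949347 + 0.45·0.488 + 0.34·0.00857565 = 0.421879.

0.422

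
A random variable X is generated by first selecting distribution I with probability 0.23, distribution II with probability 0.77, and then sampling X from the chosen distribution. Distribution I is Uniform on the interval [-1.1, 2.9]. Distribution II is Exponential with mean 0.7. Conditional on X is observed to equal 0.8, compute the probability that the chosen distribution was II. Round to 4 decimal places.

Likelihoods f(0.8 | ·): I: 0.25; II: 0.455581.
Posterior ∝ prior × likelihood. Numerator for II: 0.77·0.455581 = 0.350797.
Normalizing constant: 0.23·0.25 + 0.77·0.455581 = 0.408297.
P(II | observation) = 0.350797 / 0.408297 = 0.859171.

0.8592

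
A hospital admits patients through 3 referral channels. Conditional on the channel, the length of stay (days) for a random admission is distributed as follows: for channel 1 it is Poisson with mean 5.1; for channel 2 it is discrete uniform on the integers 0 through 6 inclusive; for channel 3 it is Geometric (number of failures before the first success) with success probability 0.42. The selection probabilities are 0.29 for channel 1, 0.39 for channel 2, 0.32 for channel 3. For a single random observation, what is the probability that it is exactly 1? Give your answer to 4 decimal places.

0.1427

Conditional on each channel, P(X = 1): 1: 0.0310934; 2: 0.142857; 3: 0.2436.
By total probability, P(X = 1) = 0.29·0.0310934 + 0.39·0.142857 + 0.32·0.2436 = 0.142683.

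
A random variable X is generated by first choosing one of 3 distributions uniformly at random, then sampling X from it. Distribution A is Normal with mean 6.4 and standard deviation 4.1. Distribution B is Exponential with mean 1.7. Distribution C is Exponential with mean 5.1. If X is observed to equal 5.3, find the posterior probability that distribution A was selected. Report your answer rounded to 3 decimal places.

Likelihoods f(5.3 | ·): A: 0.0938633; B: 0.026036; C: 0.0693592.
Posterior ∝ prior × likelihood. Numerator for A: 0.333333·0.0938633 = 0.0312878.
Normalizing constant: 0.333333·0.0938633 + 0.333333·0.026036 + 0.333333·0.0693592 = 0.0630862.
P(A | observation) = 0.0312878 / 0.0630862 = 0.495953.

0.496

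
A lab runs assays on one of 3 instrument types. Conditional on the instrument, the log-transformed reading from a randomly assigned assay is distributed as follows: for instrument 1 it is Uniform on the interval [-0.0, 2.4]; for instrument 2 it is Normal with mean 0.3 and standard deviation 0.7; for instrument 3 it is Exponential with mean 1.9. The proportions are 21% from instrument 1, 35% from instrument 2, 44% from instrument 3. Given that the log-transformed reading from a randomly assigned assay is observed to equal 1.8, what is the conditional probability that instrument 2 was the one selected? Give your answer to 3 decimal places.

0.102

Likelihoods f(1.8 | ·): 1: 0.416667; 2: 0.057373; 3: 0.204084.
Posterior ∝ prior × likelihood. Numerator for 2: 0.35·0.057373 = 0.0200805.
Normalizing constant: 0.21·0.416667 + 0.35·0.057373 + 0.44·0.204084 = 0.197378.
P(2 | observation) = 0.0200805 / 0.197378 = 0.101737.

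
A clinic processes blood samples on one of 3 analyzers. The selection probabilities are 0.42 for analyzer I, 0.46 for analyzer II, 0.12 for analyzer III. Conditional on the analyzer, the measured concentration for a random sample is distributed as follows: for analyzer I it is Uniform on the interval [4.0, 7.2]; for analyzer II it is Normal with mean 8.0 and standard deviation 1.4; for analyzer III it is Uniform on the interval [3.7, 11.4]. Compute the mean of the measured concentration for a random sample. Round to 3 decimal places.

6.938

Component means — I: 5.6; II: 8; III: 7.55.
E[X] = 0.42·5.6 + 0.46·8 + 0.12·7.55 = 6.938.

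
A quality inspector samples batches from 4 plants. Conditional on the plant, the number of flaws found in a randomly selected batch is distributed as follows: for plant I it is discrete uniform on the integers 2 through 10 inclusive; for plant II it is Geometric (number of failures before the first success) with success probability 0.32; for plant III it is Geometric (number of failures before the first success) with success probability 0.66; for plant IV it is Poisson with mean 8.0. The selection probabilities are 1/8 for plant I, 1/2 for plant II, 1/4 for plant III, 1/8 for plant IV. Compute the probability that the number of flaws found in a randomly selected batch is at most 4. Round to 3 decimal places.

0.730

Conditional on each plant, P(X ≤ 4): I: 0.333333; II: 0.854607; III: 0.995456; IV: 0.0996324.
By total probability, P(X ≤ 4) = 0.125·0.333333 + 0.5·0.854607 + 0.25·0.995456 + 0.125·0.0996324 = 0.730288.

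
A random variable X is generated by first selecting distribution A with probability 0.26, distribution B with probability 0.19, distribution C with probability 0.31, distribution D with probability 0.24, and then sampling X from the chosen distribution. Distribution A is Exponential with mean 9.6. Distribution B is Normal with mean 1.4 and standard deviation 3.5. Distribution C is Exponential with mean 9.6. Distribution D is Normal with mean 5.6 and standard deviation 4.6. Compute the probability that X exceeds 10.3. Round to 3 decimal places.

0.233

Conditional on each component, P(X > 10.3): A: 0.34201; B: 0.00549751; C: 0.34201; D: 0.153452.
By total probability, P(X > 10.3) = 0.26·0.34201 + 0.19·0.00549751 + 0.31·0.34201 + 0.24·0.153452 = 0.232818.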